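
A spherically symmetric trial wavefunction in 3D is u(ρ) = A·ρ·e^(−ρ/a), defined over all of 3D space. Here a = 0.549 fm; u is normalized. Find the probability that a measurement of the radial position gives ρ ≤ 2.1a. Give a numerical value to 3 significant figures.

P ≈ 0.410

With dV = 4πρ²dρ, the probability is ∫|u|² dV over ρ ≤ 2.1a.
The full normalization integral is A²·[3·π·a^5] = 1, fixing A².
Let t = ρ/a; then A², 4π and the length scale all cancel, so P = ∫_{0}^{2.1} t^4·e^(-2·t) dt ÷ ∫_{0}^{∞} t^4·e^(-2·t) dt.
An antiderivative of t^4·e^(-2·t) is -(t^4/2 + t^3 + 3·t^2/2 + 3·t/2 + 3/4)·e^(-2·t); evaluating from 0 to 2.1 gives ≈ 0.30763, while the full integral is 3/4.
Taking the ratio yields P = 0.4102.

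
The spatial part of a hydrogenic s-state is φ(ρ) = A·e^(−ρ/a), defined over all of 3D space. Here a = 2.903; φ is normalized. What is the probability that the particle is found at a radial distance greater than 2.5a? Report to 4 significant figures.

With dV = 4πρ²dρ, the probability is ∫|φ|² dV over ρ > 2.5a.
A² is fixed by ∫₀^∞ 4πρ²|φ|² dρ = 1, i.e. A² = (π·a^3)^(−1).
In terms of u = ρ/a (A², 4π and the length scale all cancel between numerator and denominator), P = [∫_{2.5}^{∞} u^2·e^(-2·u) du] / [∫_{0}^{∞} u^2·e^(-2·u) du].
An antiderivative of u^2·e^(-2·u) is -(2·u^2 + 2·u + 1)·e^(-2·u)/4; evaluating from 2.5 to ∞ gives 37·e^(-5)/8, while the full integral is 1/4.
Taking the ratio yields P = 0.12465.

P ≈ 0.1247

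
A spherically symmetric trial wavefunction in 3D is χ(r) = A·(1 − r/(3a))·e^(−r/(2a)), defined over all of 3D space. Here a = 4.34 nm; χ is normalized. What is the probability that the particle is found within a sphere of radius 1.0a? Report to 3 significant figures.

P ≈ 0.142

P = ∫ |χ|² 4πr² dr over r ≤ 1.0a.
A² is fixed by ∫₀^∞ 4πr²|χ|² dr = 1, i.e. A² = (8·π·a^3/3)^(−1).
Let u = r/a; then A², 4π and the length scale all cancel, so P = ∫_{0}^{1.0} u^2·(1 - u/3)^2·e^(-u) du ÷ ∫_{0}^{∞} u^2·(1 - u/3)^2·e^(-u) du.
With ∫ u^2·(1 - u/3)^2·e^(-u) du = (-u^4 + 2·u^3 - 3·u^2 - 6·u - 6)·e^(-u)/9 + C, the region integral is 2/3 - 14·e^(-1)/9 and the full one is 2/3.
Taking the ratio yields P = 0.1416.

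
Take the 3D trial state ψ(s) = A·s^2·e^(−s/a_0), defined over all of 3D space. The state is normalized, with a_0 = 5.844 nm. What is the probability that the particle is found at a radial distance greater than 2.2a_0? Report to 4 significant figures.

P ≈ 0.8436

P = ∫ |ψ|² 4πs² ds over s > 2.2a_0.
The full normalization integral is A²·[45·π·a_0^7/2] = 1, fixing A².
Let u = s/a_0; then A², 4π and the length scale all cancel, so P = ∫_{2.2}^{∞} u^6·e^(-2·u) du ÷ ∫_{0}^{∞} u^6·e^(-2·u) du.
With ∫ u^6·e^(-2·u) du = -(4·u^6 + 12·u^5 + 30·u^4 + 60·u^3 + 90·u^2 + 90·u + 45)·e^(-2·u)/8 + C, the region integral is ≈ 4.74550 and the full one is 45/8.
This evaluates to P = 0.84365.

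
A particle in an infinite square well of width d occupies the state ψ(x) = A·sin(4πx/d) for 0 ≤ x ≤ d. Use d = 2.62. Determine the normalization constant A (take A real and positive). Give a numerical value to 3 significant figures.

A ≈ 0.874

Require ∫ |ψ|² dx = 1 over the whole domain.
With ∫₀^d sin²(nπx/d) dx = d/2, with ψ = A·sin(4πx/d), the integral evaluates to A²·[d/2].
So A² = (d/2)^(−1).
With d = 2.62: A² = 0.7634 and A = 0.8737.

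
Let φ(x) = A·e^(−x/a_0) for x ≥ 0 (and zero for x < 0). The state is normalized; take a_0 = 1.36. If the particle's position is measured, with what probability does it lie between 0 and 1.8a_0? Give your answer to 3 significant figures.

|φ|² is the probability density, so P = ∫_{0}^{1.8a_0} |φ|² dx.
Since A² = 1/(a_0/2), this is the region integral divided by the full normalization integral.
In terms of u = x/a_0 (A² and the length scale cancel between numerator and denominator), P = [∫_{0}^{1.8} e^(-2·u) du] / [∫_{0}^{∞} e^(-2·u) du].
With ∫ e^(-2·u) du = -e^(-2·u)/2 + C, the region integral is 1/2 - e^(-18/5)/2 and the full one is 1/2.
The result is P = 0.9727.

P ≈ 0.973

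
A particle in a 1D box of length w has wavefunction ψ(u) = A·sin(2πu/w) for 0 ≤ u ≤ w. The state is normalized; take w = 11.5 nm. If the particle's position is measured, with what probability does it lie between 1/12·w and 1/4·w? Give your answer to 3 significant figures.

P ≈ 0.236

|ψ|² is the probability density, so P = ∫_{1/12·w}^{1/4·w} |ψ|² du.
The normalization integral ∫|ψ|²du over the whole domain equals w/2·A², and A² cancels in the ratio.
Let t = u/w; then A² and the length scale cancel, so P = ∫_{1/12}^{1/4} sin(2·π·t)^2 dt ÷ ∫_{0}^{1} sin(2·π·t)^2 dt.
With ∫ sin(2·π·t)^2 dt = t/2 - sin(4·π·t)/(8·π) + C, the region integral is √(3)/(16·π) + 1/12 and the full one is 1/2.
Evaluating gives P = (√(3)/8 + π/6)/π.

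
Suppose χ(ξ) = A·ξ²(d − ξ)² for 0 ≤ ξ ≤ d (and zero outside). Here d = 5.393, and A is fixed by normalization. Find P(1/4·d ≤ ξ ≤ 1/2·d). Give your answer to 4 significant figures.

P ≈ 0.4511

|χ|² is the probability density, so P = ∫_{1/4·d}^{1/2·d} |χ|² dξ.
Since A² = 1/(d^9/630), this is the region integral divided by the full normalization integral.
Let u = ξ/d; then A² and the length scale cancel, so P = ∫_{1/4}^{1/2} u^4·(1 - u)^4 du ÷ ∫_{0}^{1} u^4·(1 - u)^4 du.
An antiderivative of u^4·(1 - u)^4 is u^5·(70·u^4 - 315·u^3 + 540·u^2 - 420·u + 126)/630; evaluating from 1/4 to 1/2 gives ≈ 0.000715988, while the full integral is 1/630.
Taking the ratio, P = 0.45107.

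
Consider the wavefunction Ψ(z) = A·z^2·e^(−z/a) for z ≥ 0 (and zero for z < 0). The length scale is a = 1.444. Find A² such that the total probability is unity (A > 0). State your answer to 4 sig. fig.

A^2 ≈ 0.2124

Normalization requires ∫|Ψ|² dz = 1, integrated from 0 to ∞.
With Ψ = A·z^2·e^(−z/a), the integral evaluates to A²·[3·a^5/4].
With a = 1.444: A² = 0.21237 and A = 0.46084.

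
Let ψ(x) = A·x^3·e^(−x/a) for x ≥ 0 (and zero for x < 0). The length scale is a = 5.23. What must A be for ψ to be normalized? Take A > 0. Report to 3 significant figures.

A ≈ 0.00129

The normalization condition is ∫|ψ|² dx = 1 from 0 to ∞.
Carrying out the integral gives A² · 45·a^7/8.
Hence A² = 1/[45·a^7/8].
Plugging in a = 5.23 yields A = 0.001289.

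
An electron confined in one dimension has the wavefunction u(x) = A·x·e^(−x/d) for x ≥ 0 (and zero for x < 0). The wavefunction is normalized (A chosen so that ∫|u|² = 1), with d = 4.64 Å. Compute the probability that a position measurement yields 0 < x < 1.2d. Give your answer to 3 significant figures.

|u|² is the probability density, so P = ∫_{0}^{1.2d} |u|² dx.
The normalization integral ∫|u|²dx over the whole domain equals d^3/4·A², and A² cancels in the ratio.
Let t = x/d; then A² and the length scale cancel, so P = ∫_{0}^{1.2} t^2·e^(-2·t) dt ÷ ∫_{0}^{∞} t^2·e^(-2·t) dt.
Using ∫ t^2·e^(-2·t) dt = -(2·t^2 + 2·t + 1)·e^(-2·t)/4, the numerator is 1/4 - 157·e^(-12/5)/100 and the denominator is 1/4.
Evaluating gives P = 0.4303.

P ≈ 0.430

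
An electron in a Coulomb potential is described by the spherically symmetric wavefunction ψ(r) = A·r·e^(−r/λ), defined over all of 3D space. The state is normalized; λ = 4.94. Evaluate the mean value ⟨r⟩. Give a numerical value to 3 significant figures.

By definition ⟨r⟩ = ∫ r |ψ(r)|² 4πr² dr.
Recall ∫₀^∞ r^m e^(−r/β) dr = m!·β^(m+1), the ratio of the moment integral to the normalization integral gives ⟨r⟩ = 5·λ/2.
With λ = 4.94, ⟨r⟩ = 12.35.

⟨r⟩ ≈ 12.4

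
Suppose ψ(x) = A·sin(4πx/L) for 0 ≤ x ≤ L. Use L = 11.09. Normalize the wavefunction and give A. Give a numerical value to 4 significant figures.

A ≈ 0.4247

We need A² ∫|f|² dx = 1, taking the integral from 0 to L.
∫|ψ|² dx = A²·(L/2).
Setting this equal to 1 gives A² = 1/(L/2).
Substituting L = 11.09 gives A² = 0.18034, so A = 0.42467.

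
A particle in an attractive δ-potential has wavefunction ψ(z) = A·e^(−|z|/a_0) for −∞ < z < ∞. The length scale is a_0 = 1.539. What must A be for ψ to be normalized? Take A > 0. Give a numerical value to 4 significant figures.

Require ∫ |ψ|² dz = 1 over the whole domain.
With ∫₀^∞ z^0 e^(−αz) dz = 0!/α^1, the integral (without the A² prefactor) comes out to a_0.
So A² = (a_0)^(−1).
With a_0 = 1.539: A² = 0.64977 and A = 0.80608.

A ≈ 0.8061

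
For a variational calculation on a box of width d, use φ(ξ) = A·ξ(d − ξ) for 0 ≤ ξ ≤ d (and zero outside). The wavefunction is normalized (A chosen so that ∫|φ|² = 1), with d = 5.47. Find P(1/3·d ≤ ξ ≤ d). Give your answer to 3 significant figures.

The probability is P = ∫ |φ|² dξ over [1/3·d, d].
Since A² = 1/(d^5/30), this is the region integral divided by the full normalization integral.
Let u = ξ/d; then A² and the length scale cancel, so P = ∫_{1/3}^{1} u^2·(1 - u)^2 du ÷ ∫_{0}^{1} u^2·(1 - u)^2 du.
Using ∫ u^2·(1 - u)^2 du = u^3·(6·u^2 - 15·u + 10)/30, the numerator is 32/1215 and the denominator is 1/30.
This works out to P = 64/81.

P ≈ 0.790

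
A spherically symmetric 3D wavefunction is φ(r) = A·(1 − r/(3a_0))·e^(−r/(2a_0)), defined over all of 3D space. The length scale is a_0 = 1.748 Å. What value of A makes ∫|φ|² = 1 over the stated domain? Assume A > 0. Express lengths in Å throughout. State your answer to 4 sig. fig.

We need A² ∫|f|² 4πr² dr = 1, taking the integral from 0 to ∞.
(Spherical symmetry: dV = 4πr² dr.)
With φ = A·(1 − r/(3a_0))·e^(−r/(2a_0)), the integral evaluates to A²·[8·π·a_0^3/3].
So A² = (8·π·a_0^3/3)^(−1).
Substituting a_0 = 1.748 gives A² = 0.022349, so A = 0.14950.

A ≈ 0.1495 Å^(-3/2)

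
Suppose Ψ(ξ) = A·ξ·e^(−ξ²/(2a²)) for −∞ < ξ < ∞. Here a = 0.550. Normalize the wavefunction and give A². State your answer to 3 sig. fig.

We need A² ∫|f|² dξ = 1, taking the integral from −∞ to ∞.
With Ψ = A·ξ·e^(−ξ²/(2a²)), the integral evaluates to A²·[√(π)·a^3/2].
Hence A² = 1/[√(π)·a^3/2].
Plugging in a = 0.550 yields A = 2.604.

A^2 ≈ 6.78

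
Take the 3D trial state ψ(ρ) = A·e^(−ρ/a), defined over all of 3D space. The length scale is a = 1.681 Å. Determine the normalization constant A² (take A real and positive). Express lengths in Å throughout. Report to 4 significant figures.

A^2 ≈ 0.06701 Å^(-3)

Normalization requires ∫|ψ|² 4πρ² dρ = 1, integrated from 0 to ∞.
Using ∫₀^∞ ρⁿ e^(−αρ) dρ = n!/αⁿ⁺¹, the integral (without the A² prefactor) comes out to π·a^3.
Hence A² = 1/[π·a^3].
With a = 1.681: A² = 0.067011 and A = 0.25887.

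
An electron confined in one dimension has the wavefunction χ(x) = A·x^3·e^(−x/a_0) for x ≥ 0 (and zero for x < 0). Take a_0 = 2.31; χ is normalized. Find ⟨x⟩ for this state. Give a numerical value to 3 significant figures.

The expectation value is the |χ|²-weighted average of x: ∫ x|χ|² dx.
Recall ∫₀^∞ x^m e^(−x/β) dx = m!·β^(m+1), evaluating both integrals, ⟨x⟩ = 7·a_0/2.
Putting a_0 = 2.31 gives 8.085.

⟨x⟩ ≈ 8.09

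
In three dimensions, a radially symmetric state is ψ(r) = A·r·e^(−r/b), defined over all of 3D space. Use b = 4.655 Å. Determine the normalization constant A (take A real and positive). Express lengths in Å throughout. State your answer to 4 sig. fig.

A ≈ 0.006967 Å^(-5/2)

We need A² ∫|f|² 4πr² dr = 1, taking the integral from 0 to ∞.
In 3D with spherical symmetry the volume element is 4πr² dr.
Carrying out the integral gives A² · 3·π·b^5.
Setting this equal to 1 gives A² = 1/(3·π·b^5).
Substituting b = 4.655 gives A² = 0.000048543, so A = 0.0069673.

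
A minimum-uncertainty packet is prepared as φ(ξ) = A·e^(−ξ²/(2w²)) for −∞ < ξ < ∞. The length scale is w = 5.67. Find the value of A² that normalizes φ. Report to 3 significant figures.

Normalization requires ∫|φ|² dξ = 1, integrated from −∞ to ∞.
Using the Gaussian integral ∫_{−∞}^{∞} e^(−αξ²) dξ = √(π/α), the integral (without the A² prefactor) comes out to √(π)·w.
Setting this equal to 1 gives A² = 1/(√(π)·w).
Plugging in w = 5.67 yields A = 0.3154.

A^2 ≈ 0.0995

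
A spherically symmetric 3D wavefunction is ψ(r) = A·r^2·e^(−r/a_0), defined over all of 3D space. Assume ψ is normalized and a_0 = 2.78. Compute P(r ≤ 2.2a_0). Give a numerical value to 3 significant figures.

Integrate the radial probability density 4πr²|ψ|² over r ≤ 2.2a_0.
The full normalization integral is A²·[45·π·a_0^7/2] = 1, fixing A².
Substituting u = r/a_0, A², 4π and the length scale all cancel in the ratio: P = ∫_{0}^{2.2} u^6·e^(-2·u) du / ∫_{0}^{∞} u^6·e^(-2·u) du.
With ∫ u^6·e^(-2·u) du = -(4·u^6 + 12·u^5 + 30·u^4 + 60·u^3 + 90·u^2 + 90·u + 45)·e^(-2·u)/8 + C, the region integral is ≈ 0.87950 and the full one is 45/8.
The region integral divided by the full integral gives P = 0.1564.

P ≈ 0.156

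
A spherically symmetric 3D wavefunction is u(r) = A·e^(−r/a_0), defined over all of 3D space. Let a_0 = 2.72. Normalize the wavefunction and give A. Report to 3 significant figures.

We need A² ∫|f|² 4πr² dr = 1, taking the integral from 0 to ∞.
Using ∫₀^∞ rⁿ e^(−αr) dr = n!/αⁿ⁺¹, with u = A·e^(−r/a_0), the integral evaluates to A²·[π·a_0^3].
Substituting a_0 = 2.72 gives A² = 0.01582, so A = 0.1258.

A ≈ 0.126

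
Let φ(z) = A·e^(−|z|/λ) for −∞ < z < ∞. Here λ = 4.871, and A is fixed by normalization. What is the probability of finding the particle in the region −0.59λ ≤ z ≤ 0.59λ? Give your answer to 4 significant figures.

|φ|² is the probability density, so P = ∫_{−0.59λ}^{0.59λ} |φ|² dz.
Since A² = 1/(λ), this is the region integral divided by the full normalization integral.
By symmetry take twice the z ≥ 0 contribution in numerator and denominator; the 2's cancel. Let u = z/λ; then A² and the length scale cancel, so P = ∫_{0}^{0.59} e^(-2·u) du ÷ ∫_{0}^{∞} e^(-2·u) du.
Using ∫ e^(-2·u) du = -e^(-2·u)/2, the numerator is 1/2 - e^(-59/50)/2 and the denominator is 1/2.
Taking the ratio, P = 0.69272.

P ≈ 0.6927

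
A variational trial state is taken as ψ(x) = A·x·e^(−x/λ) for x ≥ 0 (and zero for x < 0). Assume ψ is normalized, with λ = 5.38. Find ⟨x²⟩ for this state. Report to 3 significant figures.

⟨x^2⟩ ≈ 86.8

The expectation value is the |ψ|²-weighted average of x^2: ∫ x^2|ψ|² dx.
The ratio of the moment integral to the normalization integral gives ⟨x²⟩ = 3·λ^2.
With λ = 5.38, ⟨x^2⟩ = 86.83.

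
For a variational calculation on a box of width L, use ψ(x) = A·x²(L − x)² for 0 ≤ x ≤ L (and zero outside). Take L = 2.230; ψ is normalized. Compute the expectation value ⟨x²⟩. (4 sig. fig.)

⟨x²⟩ = ∫ x^2 |ψ|² dx over the full domain.
Since the A² factors cancel between numerator and denominator, ⟨x²⟩ = 3·L^2/11.
Putting L = 2.230 gives 1.3562.

⟨x^2⟩ ≈ 1.356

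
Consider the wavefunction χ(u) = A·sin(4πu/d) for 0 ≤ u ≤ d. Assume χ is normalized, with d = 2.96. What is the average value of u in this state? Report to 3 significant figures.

By definition ⟨u⟩ = ∫ u |χ(u)|² du.
Using sin²θ = (1 − cos 2θ)/2, the ratio of the moment integral to the normalization integral gives ⟨u⟩ = d/2.
Putting d = 2.96 gives 1.480.

⟨u⟩ ≈ 1.48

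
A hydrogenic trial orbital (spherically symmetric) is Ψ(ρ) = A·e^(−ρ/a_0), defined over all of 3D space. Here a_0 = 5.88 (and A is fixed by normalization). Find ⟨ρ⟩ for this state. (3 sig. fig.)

⟨ρ⟩ = ∫ ρ |Ψ|² 4πρ² dρ over the full domain.
With ∫₀^∞ ρ^3 e^(−αρ) dρ = 3!/α^4, since the A² factors cancel between numerator and denominator, ⟨ρ⟩ = 3·a_0/2.
With a_0 = 5.88, ⟨ρ⟩ = 8.820.

⟨ρ⟩ ≈ 8.82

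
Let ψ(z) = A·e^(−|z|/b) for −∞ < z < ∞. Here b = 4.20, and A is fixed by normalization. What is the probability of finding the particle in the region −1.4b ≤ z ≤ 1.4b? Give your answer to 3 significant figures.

The probability is P = ∫ |ψ|² dz over [−1.4b, 1.4b].
With A² fixed by ∫|ψ|² = 1, i.e. A² = (b)^(−1), substitute and integrate.
By symmetry take twice the z ≥ 0 contribution in numerator and denominator; the 2's cancel. Substituting u = z/b, A² and the length scale cancel in the ratio: P = ∫_{0}^{1.4} e^(-2·u) du / ∫_{0}^{∞} e^(-2·u) du.
Using ∫ e^(-2·u) du = -e^(-2·u)/2, the numerator is 1/2 - e^(-14/5)/2 and the denominator is 1/2.
Evaluating gives P = 0.9392.

P ≈ 0.939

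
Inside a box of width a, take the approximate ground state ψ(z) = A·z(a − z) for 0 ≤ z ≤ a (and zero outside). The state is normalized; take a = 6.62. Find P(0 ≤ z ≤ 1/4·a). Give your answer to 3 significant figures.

P ≈ 0.104

P = ∫_{0}^{1/4·a} |ψ(z)|² dz.
With A² fixed by ∫|ψ|² = 1, i.e. A² = (a^5/30)^(−1), substitute and integrate.
Substituting u = z/a, A² and the length scale cancel in the ratio: P = ∫_{0}^{1/4} u^2·(1 - u)^2 du / ∫_{0}^{1} u^2·(1 - u)^2 du.
An antiderivative of u^2·(1 - u)^2 is u^3·(6·u^2 - 15·u + 10)/30; evaluating from 0 to 1/4 gives ≈ 0.0034505, while the full integral is 1/30.
The result is P = 53/512.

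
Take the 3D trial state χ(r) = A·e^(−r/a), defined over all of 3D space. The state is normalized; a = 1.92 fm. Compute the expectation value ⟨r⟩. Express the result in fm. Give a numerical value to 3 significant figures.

⟨r⟩ ≈ 2.88 fm

⟨r⟩ = ∫ r |χ|² 4πr² dr over the full domain.
Recall ∫₀^∞ r^m e^(−r/β) dr = m!·β^(m+1), since the A² factors cancel between numerator and denominator, ⟨r⟩ = 3·a/2.
Putting a = 1.92 gives 2.880.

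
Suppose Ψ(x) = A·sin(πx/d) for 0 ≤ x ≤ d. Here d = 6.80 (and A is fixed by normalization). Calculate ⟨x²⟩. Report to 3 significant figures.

The expectation value is the |Ψ|²-weighted average of x^2: ∫ x^2|Ψ|² dx.
Since the A² factors cancel between numerator and denominator, ⟨x²⟩ = -d^2/(2·π^2) + d^2/3.
Putting d = 6.80 gives 13.07.

⟨x^2⟩ ≈ 13.1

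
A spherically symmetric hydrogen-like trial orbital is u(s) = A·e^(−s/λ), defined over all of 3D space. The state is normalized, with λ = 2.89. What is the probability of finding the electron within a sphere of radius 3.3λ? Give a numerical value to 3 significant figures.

P = ∫ |u|² 4πs² ds over s ≤ 3.3λ.
A² is fixed by ∫₀^∞ 4πs²|u|² ds = 1, i.e. A² = (π·λ^3)^(−1).
Substituting t = s/λ, A², 4π and the length scale all cancel in the ratio: P = ∫_{0}^{3.3} t^2·e^(-2·t) dt / ∫_{0}^{∞} t^2·e^(-2·t) dt.
An antiderivative of t^2·e^(-2·t) is -(2·t^2 + 2·t + 1)·e^(-2·t)/4; evaluating from 0 to 3.3 gives 1/4 - 1469·e^(-33/5)/200, while the full integral is 1/4.
The region integral divided by the full integral gives P = 0.9600.

P ≈ 0.960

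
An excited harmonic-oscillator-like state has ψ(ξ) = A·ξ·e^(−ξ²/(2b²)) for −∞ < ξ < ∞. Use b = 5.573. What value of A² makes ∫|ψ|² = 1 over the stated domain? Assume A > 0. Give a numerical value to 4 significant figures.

A^2 ≈ 0.006519

Require ∫ |ψ|² dξ = 1 over the whole domain.
With ∫_{−∞}^{∞} ξ^(2m) e^(−αξ²) dξ = (2m−1)!!·√π / (2^m α^(m+1/2)), the integral (without the A² prefactor) comes out to √(π)·b^3/2.
Setting this equal to 1 gives A² = 1/(√(π)·b^3/2).
With b = 5.573: A² = 0.0065191 and A = 0.080741.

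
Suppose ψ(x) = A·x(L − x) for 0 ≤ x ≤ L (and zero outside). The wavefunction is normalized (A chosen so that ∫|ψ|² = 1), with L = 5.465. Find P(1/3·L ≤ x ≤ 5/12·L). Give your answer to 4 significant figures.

The probability is P = ∫ |ψ|² dx over [1/3·L, 5/12·L].
With A² fixed by ∫|ψ|² = 1, i.e. A² = (L^5/30)^(−1), substitute and integrate.
Let u = x/L; then A² and the length scale cancel, so P = ∫_{1/3}^{5/12} u^2·(1 - u)^2 du ÷ ∫_{0}^{1} u^2·(1 - u)^2 du.
An antiderivative of u^2·(1 - u)^2 is u^3·(6·u^2 - 15·u + 10)/30; evaluating from 1/3 to 5/12 gives ≈ 0.00455810, while the full integral is 1/30.
Evaluating gives P = 0.13674.

P ≈ 0.1367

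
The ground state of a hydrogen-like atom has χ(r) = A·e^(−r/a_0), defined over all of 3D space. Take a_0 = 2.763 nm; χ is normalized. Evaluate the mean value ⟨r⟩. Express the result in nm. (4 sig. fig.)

By definition ⟨r⟩ = ∫ r |χ(r)|² 4πr² dr.
With ∫₀^∞ r^3 e^(−αr) dr = 3!/α^4, since the A² factors cancel between numerator and denominator, ⟨r⟩ = 3·a_0/2.
Putting a_0 = 2.763 gives 4.1445.

⟨r⟩ ≈ 4.145 nm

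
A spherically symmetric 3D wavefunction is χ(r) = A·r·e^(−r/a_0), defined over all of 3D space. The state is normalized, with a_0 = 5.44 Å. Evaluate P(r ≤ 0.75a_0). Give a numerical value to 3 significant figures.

P ≈ 0.0186

P = ∫ |χ|² 4πr² dr over r ≤ 0.75a_0.
The full normalization integral is A²·[3·π·a_0^5] = 1, fixing A².
Let u = r/a_0; then A², 4π and the length scale all cancel, so P = ∫_{0}^{0.75} u^4·e^(-2·u) du ÷ ∫_{0}^{∞} u^4·e^(-2·u) du.
With ∫ u^4·e^(-2·u) du = -(u^4/2 + u^3 + 3·u^2/2 + 3·u/2 + 3/4)·e^(-2·u) + C, the region integral is 3/4 - 1689·e^(-3/2)/512 and the full one is 3/4.
Taking the ratio yields P = 0.01858.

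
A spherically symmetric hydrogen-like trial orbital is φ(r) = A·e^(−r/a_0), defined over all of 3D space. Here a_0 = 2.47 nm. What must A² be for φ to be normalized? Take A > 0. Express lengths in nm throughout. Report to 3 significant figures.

A^2 ≈ 0.0211 nm^(-3)

Normalization requires ∫|φ|² 4πr² dr = 1, integrated from 0 to ∞.
(Spherical symmetry: dV = 4πr² dr.)
The integral (without the A² prefactor) comes out to π·a_0^3.
So A² = (π·a_0^3)^(−1).
Substituting a_0 = 2.47 gives A² = 0.02112, so A = 0.1453.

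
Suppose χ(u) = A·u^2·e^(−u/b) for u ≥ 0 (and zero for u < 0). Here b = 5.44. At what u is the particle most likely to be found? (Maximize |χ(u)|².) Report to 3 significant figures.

The maximum of |χ(u)|² occurs where its derivative vanishes.
Solving yields u = 2·b.
With b = 5.44, the most probable position is 10.88.

u ≈ 10.9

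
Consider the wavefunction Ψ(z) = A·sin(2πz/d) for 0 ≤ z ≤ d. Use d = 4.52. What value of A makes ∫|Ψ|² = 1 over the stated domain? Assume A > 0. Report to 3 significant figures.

Require ∫ |Ψ|² dz = 1 over the whole domain.
With Ψ = A·sin(2πz/d), the integral evaluates to A²·[d/2].
Hence A² = 1/[d/2].
Substituting d = 4.52 gives A² = 0.4425, so A = 0.6652.

A ≈ 0.665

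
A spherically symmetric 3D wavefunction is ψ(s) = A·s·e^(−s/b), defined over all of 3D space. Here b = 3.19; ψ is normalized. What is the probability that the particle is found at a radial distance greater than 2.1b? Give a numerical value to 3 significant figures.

P ≈ 0.590

With dV = 4πs²ds, the probability is ∫|ψ|² dV over s > 2.1b.
Normalization gives A² = 1/(3·π·b^5).
Let u = s/b; then A², 4π and the length scale all cancel, so P = ∫_{2.1}^{∞} u^4·e^(-2·u) du ÷ ∫_{0}^{∞} u^4·e^(-2·u) du.
Using ∫ u^4·e^(-2·u) du = -(u^4/2 + u^3 + 3·u^2/2 + 3·u/2 + 3/4)·e^(-2·u), the numerator is ≈ 0.44237 and the denominator is 3/4.
This evaluates to P = 0.5898.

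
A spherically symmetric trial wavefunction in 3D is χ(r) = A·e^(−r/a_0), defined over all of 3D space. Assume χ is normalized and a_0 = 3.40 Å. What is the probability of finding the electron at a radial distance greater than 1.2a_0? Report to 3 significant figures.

P ≈ 0.570

Integrate the radial probability density 4πr²|χ|² over r > 1.2a_0.
The full normalization integral is A²·[π·a_0^3] = 1, fixing A².
In terms of u = r/a_0 (A², 4π and the length scale all cancel between numerator and denominator), P = [∫_{1.2}^{∞} u^2·e^(-2·u) du] / [∫_{0}^{∞} u^2·e^(-2·u) du].
Using ∫ u^2·e^(-2·u) du = -(2·u^2 + 2·u + 1)·e^(-2·u)/4, the numerator is 157·e^(-12/5)/100 and the denominator is 1/4.
The region integral divided by the full integral gives P = 0.5697.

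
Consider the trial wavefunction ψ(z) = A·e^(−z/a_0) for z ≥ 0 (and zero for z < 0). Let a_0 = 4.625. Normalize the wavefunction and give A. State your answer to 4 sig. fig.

A ≈ 0.6576

Normalization requires ∫|ψ|² dz = 1, integrated from 0 to ∞.
∫|ψ|² dz = A²·(a_0/2).
Setting this equal to 1 gives A² = 1/(a_0/2).
Substituting a_0 = 4.625 gives A² = 0.43243, so A = 0.65760.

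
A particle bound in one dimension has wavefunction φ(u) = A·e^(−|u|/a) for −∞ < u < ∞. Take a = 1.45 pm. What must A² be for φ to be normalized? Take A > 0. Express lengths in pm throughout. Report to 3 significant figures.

A^2 ≈ 0.690 pm^(-1)

Normalization requires ∫|φ|² du = 1, integrated from −∞ to ∞.
Using ∫₀^∞ uⁿ e^(−αu) du = n!/αⁿ⁺¹, the integral (without the A² prefactor) comes out to a.
Substituting a = 1.45 gives A² = 0.6897, so A = 0.8305.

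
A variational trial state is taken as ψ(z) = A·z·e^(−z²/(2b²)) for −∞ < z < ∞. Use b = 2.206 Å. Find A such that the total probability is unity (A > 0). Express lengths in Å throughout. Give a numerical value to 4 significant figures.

The normalization condition is ∫|ψ|² dz = 1 from −∞ to ∞.
Using the Gaussian integral ∫_{−∞}^{∞} e^(−αz²) dz = √(π/α), carrying out the integral gives A² · √(π)·b^3/2.
Hence A² = 1/[√(π)·b^3/2].
Substituting b = 2.206 gives A² = 0.10511, so A = 0.32420.

A ≈ 0.3242 Å^(-3/2)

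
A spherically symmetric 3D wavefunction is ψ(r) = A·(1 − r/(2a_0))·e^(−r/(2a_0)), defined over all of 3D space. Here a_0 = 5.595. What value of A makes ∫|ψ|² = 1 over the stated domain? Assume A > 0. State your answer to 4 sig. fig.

A ≈ 0.01507

The normalization condition is ∫|ψ|² 4πr² dr = 1 from 0 to ∞.
(Spherical symmetry: dV = 4πr² dr.)
With ∫₀^∞ r^4 e^(−αr) dr = 4!/α^5, the integral (without the A² prefactor) comes out to 8·π·a_0^3.
Setting this equal to 1 gives A² = 1/(8·π·a_0^3).
With a_0 = 5.595: A² = 0.00022717 and A = 0.015072.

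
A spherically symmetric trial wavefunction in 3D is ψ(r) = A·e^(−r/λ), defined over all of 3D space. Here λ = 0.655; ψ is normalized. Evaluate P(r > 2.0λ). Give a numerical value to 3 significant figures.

P ≈ 0.238

Integrate the radial probability density 4πr²|ψ|² over r > 2.0λ.
The full normalization integral is A²·[π·λ^3] = 1, fixing A².
Substituting u = r/λ, A², 4π and the length scale all cancel in the ratio: P = ∫_{2.0}^{∞} u^2·e^(-2·u) du / ∫_{0}^{∞} u^2·e^(-2·u) du.
With ∫ u^2·e^(-2·u) du = -(2·u^2 + 2·u + 1)·e^(-2·u)/4 + C, the region integral is 13·e^(-4)/4 and the full one is 1/4.
This evaluates to P = 0.2381.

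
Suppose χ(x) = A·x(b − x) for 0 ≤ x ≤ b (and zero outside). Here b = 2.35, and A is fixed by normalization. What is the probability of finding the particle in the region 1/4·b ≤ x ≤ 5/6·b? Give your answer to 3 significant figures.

The probability is P = ∫ |χ|² dx over [1/4·b, 5/6·b].
With A² fixed by ∫|χ|² = 1, i.e. A² = (b^5/30)^(−1), substitute and integrate.
In terms of u = x/b (A² and the length scale cancel between numerator and denominator), P = [∫_{1/4}^{5/6} u^2·(1 - u)^2 du] / [∫_{0}^{1} u^2·(1 - u)^2 du].
Using ∫ u^2·(1 - u)^2 du = u^3·(6·u^2 - 15·u + 10)/30, the numerator is ≈ 0.028700 and the denominator is 1/30.
Taking the ratio, P = 0.8610.

P ≈ 0.861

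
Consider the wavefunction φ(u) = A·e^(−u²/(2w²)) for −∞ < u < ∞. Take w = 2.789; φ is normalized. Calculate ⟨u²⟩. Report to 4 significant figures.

⟨u^2⟩ ≈ 3.889

The expectation value is the |φ|²-weighted average of u^2: ∫ u^2|φ|² du.
Differentiating ∫e^(−αu²) du = √(π/α) under α to get the higher moments, the ratio of the moment integral to the normalization integral gives ⟨u²⟩ = w^2/2.
Putting w = 2.789 gives 3.8893.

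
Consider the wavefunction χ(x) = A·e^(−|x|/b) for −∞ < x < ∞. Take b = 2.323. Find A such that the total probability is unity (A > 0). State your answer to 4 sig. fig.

Normalization requires ∫|χ|² dx = 1, integrated from −∞ to ∞.
With χ = A·e^(−|x|/b), the integral evaluates to A²·[b].
Hence A² = 1/[b].
Substituting b = 2.323 gives A² = 0.43048, so A = 0.65611.

A ≈ 0.6561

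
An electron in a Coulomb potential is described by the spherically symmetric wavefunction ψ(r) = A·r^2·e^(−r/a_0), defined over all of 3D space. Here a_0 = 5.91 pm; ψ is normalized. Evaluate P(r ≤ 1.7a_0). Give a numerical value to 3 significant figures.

P ≈ 0.0579

Integrate the radial probability density 4πr²|ψ|² over r ≤ 1.7a_0.
The full normalization integral is A²·[45·π·a_0^7/2] = 1, fixing A².
Let u = r/a_0; then A², 4π and the length scale all cancel, so P = ∫_{0}^{1.7} u^6·e^(-2·u) du ÷ ∫_{0}^{∞} u^6·e^(-2·u) du.
With ∫ u^6·e^(-2·u) du = -(4·u^6 + 12·u^5 + 30·u^4 + 60·u^3 + 90·u^2 + 90·u + 45)·e^(-2·u)/8 + C, the region integral is ≈ 0.32542 and the full one is 45/8.
This evaluates to P = 0.05785.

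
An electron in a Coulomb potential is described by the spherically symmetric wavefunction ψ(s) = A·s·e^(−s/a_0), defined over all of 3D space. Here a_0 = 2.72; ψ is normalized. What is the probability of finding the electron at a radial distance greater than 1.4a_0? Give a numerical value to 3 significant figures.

With dV = 4πs²ds, the probability is ∫|ψ|² dV over s > 1.4a_0.
Normalization gives A² = 1/(3·π·a_0^5).
In terms of u = s/a_0 (A², 4π and the length scale all cancel between numerator and denominator), P = [∫_{1.4}^{∞} u^4·e^(-2·u) du] / [∫_{0}^{∞} u^4·e^(-2·u) du].
An antiderivative of u^4·e^(-2·u) is -(u^4/2 + u^3 + 3·u^2/2 + 3·u/2 + 3/4)·e^(-2·u); evaluating from 1.4 to ∞ gives ≈ 0.63576, while the full integral is 3/4.
The region integral divided by the full integral gives P = 0.8477.

P ≈ 0.848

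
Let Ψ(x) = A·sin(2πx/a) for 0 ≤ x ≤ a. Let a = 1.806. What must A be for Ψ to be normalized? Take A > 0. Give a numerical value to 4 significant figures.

We need A² ∫|f|² dx = 1, taking the integral from 0 to a.
With Ψ = A·sin(2πx/a), the integral evaluates to A²·[a/2].
So A² = (a/2)^(−1).
Plugging in a = 1.806 yields A = 1.0523.

A ≈ 1.052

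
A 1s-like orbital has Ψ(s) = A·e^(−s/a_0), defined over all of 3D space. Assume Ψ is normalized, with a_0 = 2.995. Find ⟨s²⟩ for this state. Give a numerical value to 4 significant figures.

The expectation value is the |Ψ|²-weighted average of s^2: ∫ s^2|Ψ|² 4πs² ds.
Recall ∫₀^∞ s^m e^(−s/β) ds = m!·β^(m+1), the ratio of the moment integral to the normalization integral gives ⟨s²⟩ = 3·a_0^2.
With a_0 = 2.995, ⟨s^2⟩ = 26.910.

⟨s^2⟩ ≈ 26.91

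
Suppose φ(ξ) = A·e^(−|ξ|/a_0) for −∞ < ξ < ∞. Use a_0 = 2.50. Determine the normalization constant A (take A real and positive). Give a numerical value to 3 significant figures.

The normalization condition is ∫|φ|² dξ = 1 from −∞ to ∞.
Recall ∫₀^∞ ξ^m e^(−ξ/β) dξ = m!·β^(m+1), the integral (without the A² prefactor) comes out to a_0.
So A² = (a_0)^(−1).
Substituting a_0 = 2.50 gives A² = 0.4000, so A = 0.6325.

A ≈ 0.632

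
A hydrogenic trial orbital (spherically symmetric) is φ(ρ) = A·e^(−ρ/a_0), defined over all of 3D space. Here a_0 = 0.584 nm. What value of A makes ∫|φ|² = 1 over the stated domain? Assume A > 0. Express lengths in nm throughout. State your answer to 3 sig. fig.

A ≈ 1.26 nm^(-3/2)

Normalization requires ∫|φ|² 4πρ² dρ = 1, integrated from 0 to ∞.
In 3D with spherical symmetry the volume element is 4πρ² dρ.
Using ∫₀^∞ ρⁿ e^(−αρ) dρ = n!/αⁿ⁺¹, with φ = A·e^(−ρ/a_0), the integral evaluates to A²·[π·a_0^3].
So A² = (π·a_0^3)^(−1).
With a_0 = 0.584: A² = 1.598 and A = 1.264.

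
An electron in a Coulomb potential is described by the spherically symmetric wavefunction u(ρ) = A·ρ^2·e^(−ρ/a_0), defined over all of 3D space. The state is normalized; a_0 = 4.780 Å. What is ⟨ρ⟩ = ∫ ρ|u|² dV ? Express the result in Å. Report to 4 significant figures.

⟨ρ⟩ ≈ 16.73 Å

By definition ⟨ρ⟩ = ∫ ρ |u(ρ)|² 4πρ² dρ.
Using ∫₀^∞ ρⁿ e^(−αρ) dρ = n!/αⁿ⁺¹, since the A² factors cancel between numerator and denominator, ⟨ρ⟩ = 7·a_0/2.
With a_0 = 4.780, ⟨ρ⟩ = 16.730.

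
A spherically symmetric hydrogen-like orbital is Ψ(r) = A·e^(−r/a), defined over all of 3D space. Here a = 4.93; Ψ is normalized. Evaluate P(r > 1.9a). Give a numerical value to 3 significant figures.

P ≈ 0.269

P = ∫ |Ψ|² 4πr² dr over r > 1.9a.
Normalization gives A² = 1/(π·a^3).
In terms of u = r/a (A², 4π and the length scale all cancel between numerator and denominator), P = [∫_{1.9}^{∞} u^2·e^(-2·u) du] / [∫_{0}^{∞} u^2·e^(-2·u) du].
With ∫ u^2·e^(-2·u) du = -(2·u^2 + 2·u + 1)·e^(-2·u)/4 + C, the region integral is 601·e^(-19/5)/200 and the full one is 1/4.
The region integral divided by the full integral gives P = 0.2689.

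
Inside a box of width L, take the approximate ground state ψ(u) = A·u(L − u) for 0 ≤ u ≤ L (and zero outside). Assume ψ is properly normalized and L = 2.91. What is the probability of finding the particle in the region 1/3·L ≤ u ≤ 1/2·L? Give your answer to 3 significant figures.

P = ∫_{1/3·L}^{1/2·L} |ψ(u)|² du.
The normalization integral ∫|ψ|²du over the whole domain equals L^5/30·A², and A² cancels in the ratio.
Substituting t = u/L, A² and the length scale cancel in the ratio: P = ∫_{1/3}^{1/2} t^2·(1 - t)^2 dt / ∫_{0}^{1} t^2·(1 - t)^2 dt.
With ∫ t^2·(1 - t)^2 dt = t^3·(6·t^2 - 15·t + 10)/30 + C, the region integral is 47/4860 and the full one is 1/30.
Taking the ratio, P = 47/162.

P ≈ 0.290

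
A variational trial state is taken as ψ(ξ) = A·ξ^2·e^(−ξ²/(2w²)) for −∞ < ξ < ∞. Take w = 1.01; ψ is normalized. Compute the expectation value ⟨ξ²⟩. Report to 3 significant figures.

⟨ξ^2⟩ ≈ 2.55

⟨ξ²⟩ = ∫ ξ^2 |ψ|² dξ over the full domain.
Since the A² factors cancel between numerator and denominator, ⟨ξ²⟩ = 5·w^2/2.
With w = 1.01, ⟨ξ^2⟩ = 2.550.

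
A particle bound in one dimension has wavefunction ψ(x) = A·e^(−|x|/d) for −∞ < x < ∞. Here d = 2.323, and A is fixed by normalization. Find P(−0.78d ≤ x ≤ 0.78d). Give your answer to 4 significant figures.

P ≈ 0.7899

The probability is P = ∫ |ψ|² dx over [−0.78d, 0.78d].
Since A² = 1/(d), this is the region integral divided by the full normalization integral.
By symmetry take twice the x ≥ 0 contribution in numerator and denominator; the 2's cancel. In terms of u = x/d (A² and the length scale cancel between numerator and denominator), P = [∫_{0}^{0.78} e^(-2·u) du] / [∫_{0}^{∞} e^(-2·u) du].
With ∫ e^(-2·u) du = -e^(-2·u)/2 + C, the region integral is 1/2 - e^(-39/25)/2 and the full one is 1/2.
Taking the ratio, P = 0.78986.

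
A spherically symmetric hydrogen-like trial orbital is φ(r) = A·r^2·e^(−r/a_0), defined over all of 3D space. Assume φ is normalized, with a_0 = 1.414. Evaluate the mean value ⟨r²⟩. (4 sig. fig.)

The expectation value is the |φ|²-weighted average of r^2: ∫ r^2|φ|² 4πr² dr.
With ∫₀^∞ r^8 e^(−αr) dr = 8!/α^9, the ratio of the moment integral to the normalization integral gives ⟨r²⟩ = 14·a_0^2.
With a_0 = 1.414, ⟨r^2⟩ = 27.992.

⟨r^2⟩ ≈ 27.99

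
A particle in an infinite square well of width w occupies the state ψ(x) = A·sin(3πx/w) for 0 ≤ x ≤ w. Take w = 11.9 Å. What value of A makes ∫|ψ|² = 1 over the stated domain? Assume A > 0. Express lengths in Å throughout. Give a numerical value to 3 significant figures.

A ≈ 0.410 Å^(-1/2)

The normalization condition is ∫|ψ|² dx = 1 from 0 to w.
With ∫₀^w sin²(nπx/w) dx = w/2, the integral (without the A² prefactor) comes out to w/2.
Substituting w = 11.9 gives A² = 0.1681, so A = 0.4100.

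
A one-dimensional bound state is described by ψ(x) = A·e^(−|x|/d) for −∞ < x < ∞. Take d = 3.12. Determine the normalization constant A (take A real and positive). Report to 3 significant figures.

Require ∫ |ψ|² dx = 1 over the whole domain.
Using ∫₀^∞ xⁿ e^(−αx) dx = n!/αⁿ⁺¹, carrying out the integral gives A² · d.
Hence A² = 1/[d].
Plugging in d = 3.12 yields A = 0.5661.

A ≈ 0.566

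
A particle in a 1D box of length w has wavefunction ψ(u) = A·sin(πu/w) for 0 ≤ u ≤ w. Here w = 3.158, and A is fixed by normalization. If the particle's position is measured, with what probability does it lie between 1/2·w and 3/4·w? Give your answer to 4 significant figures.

The probability is P = ∫ |ψ|² du over [1/2·w, 3/4·w].
The normalization integral ∫|ψ|²du over the whole domain equals w/2·A², and A² cancels in the ratio.
Substituting t = u/w, A² and the length scale cancel in the ratio: P = ∫_{1/2}^{3/4} sin(π·t)^2 dt / ∫_{0}^{1} sin(π·t)^2 dt.
With ∫ sin(π·t)^2 dt = t/2 - sin(2·π·t)/(4·π) + C, the region integral is 1/(4·π) + 1/8 and the full one is 1/2.
This works out to P = (2 + π)/(4·π).

P ≈ 0.4092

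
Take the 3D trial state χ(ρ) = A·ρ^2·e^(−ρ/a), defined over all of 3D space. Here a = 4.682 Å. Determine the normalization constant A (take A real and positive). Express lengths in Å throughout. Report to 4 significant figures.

A ≈ 0.0005356 Å^(-7/2)

We need A² ∫|f|² 4πρ² dρ = 1, taking the integral from 0 to ∞.
(Spherical symmetry: dV = 4πρ² dρ.)
The integral (without the A² prefactor) comes out to 45·π·a^7/2.
Hence A² = 1/[45·π·a^7/2].
With a = 4.682: A² = 2.8685E-7 and A = 0.00053558.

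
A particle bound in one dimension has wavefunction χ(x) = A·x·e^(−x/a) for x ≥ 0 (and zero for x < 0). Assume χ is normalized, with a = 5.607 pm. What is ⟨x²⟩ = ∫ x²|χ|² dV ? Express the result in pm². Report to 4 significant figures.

By definition ⟨x²⟩ = ∫ x^2 |χ(x)|² dx.
With ∫₀^∞ x^4 e^(−αx) dx = 4!/α^5, since the A² factors cancel between numerator and denominator, ⟨x²⟩ = 3·a^2.
Putting a = 5.607 gives 94.315.

⟨x^2⟩ ≈ 94.32 pm^2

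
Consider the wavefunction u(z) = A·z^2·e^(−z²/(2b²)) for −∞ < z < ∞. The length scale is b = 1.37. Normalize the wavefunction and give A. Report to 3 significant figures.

Require ∫ |u|² dz = 1 over the whole domain.
With ∫_{−∞}^{∞} z^(2m) e^(−αz²) dz = (2m−1)!!·√π / (2^m α^(m+1/2)), with u = A·z^2·e^(−z²/(2b²)), the integral evaluates to A²·[3·√(π)·b^5/4].
Setting this equal to 1 gives A² = 1/(3·√(π)·b^5/4).
Plugging in b = 1.37 yields A = 0.3948.

A ≈ 0.395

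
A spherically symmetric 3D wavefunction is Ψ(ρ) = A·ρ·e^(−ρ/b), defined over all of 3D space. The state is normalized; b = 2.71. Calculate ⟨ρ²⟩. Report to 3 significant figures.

⟨ρ^2⟩ ≈ 55.1

⟨ρ²⟩ = ∫ ρ^2 |Ψ|² 4πρ² dρ over the full domain.
Since the A² factors cancel between numerator and denominator, ⟨ρ²⟩ = 15·b^2/2.
Putting b = 2.71 gives 55.08.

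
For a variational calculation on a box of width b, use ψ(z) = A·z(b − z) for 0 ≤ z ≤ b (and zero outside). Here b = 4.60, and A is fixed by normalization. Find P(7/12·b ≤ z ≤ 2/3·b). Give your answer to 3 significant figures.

The probability is P = ∫ |ψ|² dz over [7/12·b, 2/3·b].
The normalization integral ∫|ψ|²dz over the whole domain equals b^5/30·A², and A² cancels in the ratio.
In terms of u = z/b (A² and the length scale cancel between numerator and denominator), P = [∫_{7/12}^{2/3} u^2·(1 - u)^2 du] / [∫_{0}^{1} u^2·(1 - u)^2 du].
Using ∫ u^2·(1 - u)^2 du = u^3·(6·u^2 - 15·u + 10)/30, the numerator is ≈ 0.0045581 and the denominator is 1/30.
This works out to P = 0.1367.

P ≈ 0.137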